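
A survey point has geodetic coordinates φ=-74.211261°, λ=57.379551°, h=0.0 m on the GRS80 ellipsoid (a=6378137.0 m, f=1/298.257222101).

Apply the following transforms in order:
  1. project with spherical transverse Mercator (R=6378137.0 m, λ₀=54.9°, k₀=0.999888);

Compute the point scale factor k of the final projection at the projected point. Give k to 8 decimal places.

start: φ=-74.211261°, λ=57.379551°, h=0.000 m
→ into tm (λ₀=54.9°): φ=-74.21126100°, λ−λ₀=2.47955100°
scale k = 0.99995728

0.99995728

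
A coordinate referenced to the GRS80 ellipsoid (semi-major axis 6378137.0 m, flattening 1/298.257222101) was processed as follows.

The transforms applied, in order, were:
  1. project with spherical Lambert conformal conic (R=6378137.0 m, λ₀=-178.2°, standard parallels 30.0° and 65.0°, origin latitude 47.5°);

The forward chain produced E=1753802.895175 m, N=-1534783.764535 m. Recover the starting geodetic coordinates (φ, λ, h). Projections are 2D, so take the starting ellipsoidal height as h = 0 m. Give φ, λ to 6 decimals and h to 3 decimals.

φ=31.248267°, λ=-159.472740°, h=0.000 m

start: E=1753802.8952, N=-1534783.7645 m
→ lcc⁻¹: φ=31.24826700°, λ=-159.47274000°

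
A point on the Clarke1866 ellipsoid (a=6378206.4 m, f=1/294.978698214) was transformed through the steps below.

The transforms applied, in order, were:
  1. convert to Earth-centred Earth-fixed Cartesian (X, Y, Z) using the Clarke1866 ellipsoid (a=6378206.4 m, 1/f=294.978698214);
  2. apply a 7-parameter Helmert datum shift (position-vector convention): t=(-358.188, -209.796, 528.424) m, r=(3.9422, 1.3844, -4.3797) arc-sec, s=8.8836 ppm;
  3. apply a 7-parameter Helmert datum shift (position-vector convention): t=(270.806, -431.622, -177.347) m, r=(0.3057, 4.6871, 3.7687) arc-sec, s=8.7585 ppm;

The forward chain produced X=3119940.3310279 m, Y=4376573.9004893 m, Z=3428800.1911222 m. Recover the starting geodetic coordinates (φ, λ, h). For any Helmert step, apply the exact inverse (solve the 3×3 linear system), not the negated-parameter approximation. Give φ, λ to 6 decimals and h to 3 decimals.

start: X=3119940.3310, Y=4376573.9005, Z=3428800.1911 m
→ Helmert⁻¹: X=3119644.2532, Y=4376915.2693, Z=3429011.9086
→ Helmert⁻¹: X=3119858.7709, Y=4377217.9507, Z=3428390.3086
→ geod (Bowring, a=6378206.400): φ=32.70662000°, λ=54.52065700°, h=3601.3680 m

φ=32.706620°, λ=54.520657°, h=3601.368 m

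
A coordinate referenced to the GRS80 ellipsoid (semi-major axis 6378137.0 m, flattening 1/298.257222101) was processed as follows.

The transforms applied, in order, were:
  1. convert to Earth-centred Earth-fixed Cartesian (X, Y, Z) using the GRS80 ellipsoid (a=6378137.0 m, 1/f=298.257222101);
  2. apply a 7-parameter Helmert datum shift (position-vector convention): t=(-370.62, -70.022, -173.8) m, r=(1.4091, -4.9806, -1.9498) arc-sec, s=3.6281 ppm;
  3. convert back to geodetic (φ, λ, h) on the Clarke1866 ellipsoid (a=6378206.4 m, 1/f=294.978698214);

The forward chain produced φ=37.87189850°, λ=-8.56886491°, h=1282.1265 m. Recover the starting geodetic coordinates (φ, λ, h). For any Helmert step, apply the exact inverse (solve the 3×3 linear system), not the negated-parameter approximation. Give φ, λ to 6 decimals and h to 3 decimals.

φ=37.867779°, λ=-8.566451°, h=1626.224 m

start: φ=37.871899°, λ=-8.568865°, h=1282.127 m
→ ECEF (a=6378206.400, f=1/294.978698214): X=4986023.5571, Y=-751293.9683, Z=3894822.6364
→ Helmert⁻¹: X=4986477.2344, Y=-751147.4763, Z=3894867.0299
→ geod (Bowring, a=6378137.000): φ=37.86777900°, λ=-8.56645100°, h=1626.2240 m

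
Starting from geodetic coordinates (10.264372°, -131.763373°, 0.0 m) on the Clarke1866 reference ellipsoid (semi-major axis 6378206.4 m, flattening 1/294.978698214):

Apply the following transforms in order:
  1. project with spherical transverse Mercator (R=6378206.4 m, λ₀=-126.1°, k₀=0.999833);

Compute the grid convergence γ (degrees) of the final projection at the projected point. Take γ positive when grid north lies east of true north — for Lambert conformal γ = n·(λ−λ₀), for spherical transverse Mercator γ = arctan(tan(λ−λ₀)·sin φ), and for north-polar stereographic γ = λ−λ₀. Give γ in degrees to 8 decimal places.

start: φ=10.264372°, λ=-131.763373°, h=0.000 m
→ into tm (λ₀=-126.1°): φ=10.26437200°, λ−λ₀=-5.66337300°
convergence γ = -1.01235267°

-1.01235267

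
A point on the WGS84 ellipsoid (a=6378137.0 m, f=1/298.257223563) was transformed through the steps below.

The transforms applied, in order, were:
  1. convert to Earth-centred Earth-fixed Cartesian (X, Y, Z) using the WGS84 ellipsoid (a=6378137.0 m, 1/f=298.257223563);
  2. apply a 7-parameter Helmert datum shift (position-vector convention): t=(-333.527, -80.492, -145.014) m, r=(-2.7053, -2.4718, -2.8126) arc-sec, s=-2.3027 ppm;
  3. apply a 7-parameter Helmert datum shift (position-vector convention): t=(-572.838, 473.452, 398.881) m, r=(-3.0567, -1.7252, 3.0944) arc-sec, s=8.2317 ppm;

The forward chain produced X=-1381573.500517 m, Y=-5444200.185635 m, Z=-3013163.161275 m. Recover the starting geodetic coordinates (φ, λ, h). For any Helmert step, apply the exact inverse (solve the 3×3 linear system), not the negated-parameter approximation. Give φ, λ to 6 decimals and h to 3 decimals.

φ=-28.374930°, λ=-104.230298°, h=830.945 m

start: X=-1381573.5005, Y=-5444200.1856, Z=-3013163.1613 m
→ Helmert⁻¹: X=-1381096.1802, Y=-5444563.4402, Z=-3013606.3689
→ Helmert⁻¹: X=-1380727.7055, Y=-5444474.7883, Z=-3013523.1558
→ geod (Bowring, a=6378137.000): φ=-28.37493000°, λ=-104.23029800°, h=830.9450 m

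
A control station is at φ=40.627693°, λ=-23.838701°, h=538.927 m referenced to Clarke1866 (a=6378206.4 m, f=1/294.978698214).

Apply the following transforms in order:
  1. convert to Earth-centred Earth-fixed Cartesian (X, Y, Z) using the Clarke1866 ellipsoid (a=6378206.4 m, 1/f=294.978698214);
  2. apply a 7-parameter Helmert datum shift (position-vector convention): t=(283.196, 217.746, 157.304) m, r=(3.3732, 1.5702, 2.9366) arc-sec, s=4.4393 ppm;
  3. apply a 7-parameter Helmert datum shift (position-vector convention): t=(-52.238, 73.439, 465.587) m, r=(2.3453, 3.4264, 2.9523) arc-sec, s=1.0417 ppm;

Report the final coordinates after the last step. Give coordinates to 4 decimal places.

X=4434952.6804 m, Y=-1959152.3792 m, Z=4131767.9316 m

start: φ=40.627693°, λ=-23.838701°, h=538.927 m
→ ECEF (a=6378206.400, f=1/294.978698214): X=4434541.3974, Y=-1959444.8997, Z=4131284.1480
→ Helmert 7p (PV): X=4434903.6262, Y=-1959240.2794, Z=4131393.9894
→ Helmert 7p (PV): X=4434952.6804, Y=-1959152.3792, Z=4131767.9316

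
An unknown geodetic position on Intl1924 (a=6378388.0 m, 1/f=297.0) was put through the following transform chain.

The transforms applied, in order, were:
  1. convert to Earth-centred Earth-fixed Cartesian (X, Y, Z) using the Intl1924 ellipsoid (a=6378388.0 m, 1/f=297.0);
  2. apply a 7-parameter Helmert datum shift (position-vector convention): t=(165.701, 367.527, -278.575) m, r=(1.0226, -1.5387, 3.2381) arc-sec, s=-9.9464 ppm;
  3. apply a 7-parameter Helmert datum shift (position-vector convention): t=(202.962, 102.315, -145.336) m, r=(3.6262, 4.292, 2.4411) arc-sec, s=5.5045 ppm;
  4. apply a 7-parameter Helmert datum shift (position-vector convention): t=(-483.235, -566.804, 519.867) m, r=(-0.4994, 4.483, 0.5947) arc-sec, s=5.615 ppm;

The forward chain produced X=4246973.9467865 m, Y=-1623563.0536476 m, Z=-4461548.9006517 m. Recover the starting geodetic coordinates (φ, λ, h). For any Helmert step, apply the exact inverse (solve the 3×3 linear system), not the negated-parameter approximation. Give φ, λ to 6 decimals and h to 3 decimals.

start: X=4246973.9468, Y=-1623563.0536, Z=-4461548.9007 m
→ Helmert⁻¹: X=4247525.6301, Y=-1622988.5799, Z=-4461955.3262
→ Helmert⁻¹: X=4247372.9178, Y=-1623210.6649, Z=-4461668.5136
→ Helmert⁻¹: X=4247190.6901, Y=-1623683.1350, Z=-4461457.9474
→ geod (Bowring, a=6378388.000): φ=-44.64925600°, λ=-20.92164500°, h=2383.8840 m

φ=-44.649256°, λ=-20.921645°, h=2383.884 m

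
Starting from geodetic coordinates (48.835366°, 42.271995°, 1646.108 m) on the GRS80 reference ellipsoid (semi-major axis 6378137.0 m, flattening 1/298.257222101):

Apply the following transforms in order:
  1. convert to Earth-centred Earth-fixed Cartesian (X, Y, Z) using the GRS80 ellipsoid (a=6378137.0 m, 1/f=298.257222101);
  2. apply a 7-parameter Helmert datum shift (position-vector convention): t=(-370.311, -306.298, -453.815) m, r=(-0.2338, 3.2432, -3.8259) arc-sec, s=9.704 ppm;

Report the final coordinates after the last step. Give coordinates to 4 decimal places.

start: φ=48.835366°, λ=42.271995°, h=1646.108 m
→ ECEF (a=6378137.000, f=1/298.257222101): X=3113247.5148, Y=2830056.9005, Z=4779766.5878
→ Helmert 7p (PV): X=3113035.0638, Y=2829725.7367, Z=4779306.9962

X=3113035.0638 m, Y=2829725.7367 m, Z=4779306.9962 m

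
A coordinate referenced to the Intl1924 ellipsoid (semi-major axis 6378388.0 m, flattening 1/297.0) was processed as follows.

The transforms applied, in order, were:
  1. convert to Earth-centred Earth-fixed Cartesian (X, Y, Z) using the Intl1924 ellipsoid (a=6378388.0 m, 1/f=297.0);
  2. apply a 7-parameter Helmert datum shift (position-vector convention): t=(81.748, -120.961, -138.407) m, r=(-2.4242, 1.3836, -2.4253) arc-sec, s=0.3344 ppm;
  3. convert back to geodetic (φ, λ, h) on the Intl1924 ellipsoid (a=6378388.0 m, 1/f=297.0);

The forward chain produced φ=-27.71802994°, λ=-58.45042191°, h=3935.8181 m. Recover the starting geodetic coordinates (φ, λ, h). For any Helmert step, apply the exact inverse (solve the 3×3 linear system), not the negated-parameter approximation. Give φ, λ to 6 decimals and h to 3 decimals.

φ=-27.717911°, λ=-58.449458°, h=3740.306 m

start: φ=-27.718030°, λ=-58.450422°, h=3935.818 m
→ ECEF (a=6378388.000, f=1/297.0): X=2958401.0189, Y=-4818308.1284, Z=-2950751.4417
→ Helmert⁻¹: X=2958394.7266, Y=-4818116.0923, Z=-2950648.8301
→ geod (Bowring, a=6378388.000): φ=-27.71791100°, λ=-58.44945800°, h=3740.3060 m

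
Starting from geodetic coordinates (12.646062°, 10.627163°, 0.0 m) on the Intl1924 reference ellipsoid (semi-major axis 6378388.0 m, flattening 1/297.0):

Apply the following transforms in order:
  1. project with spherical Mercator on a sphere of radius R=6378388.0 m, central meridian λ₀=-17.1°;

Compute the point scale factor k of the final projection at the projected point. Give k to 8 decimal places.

start: φ=12.646062°, λ=10.627163°, h=0.000 m
→ into merc (λ₀=-17.1°): φ=12.64606200°, λ−λ₀=27.72716300°
scale k = 1.02486205

1.02486205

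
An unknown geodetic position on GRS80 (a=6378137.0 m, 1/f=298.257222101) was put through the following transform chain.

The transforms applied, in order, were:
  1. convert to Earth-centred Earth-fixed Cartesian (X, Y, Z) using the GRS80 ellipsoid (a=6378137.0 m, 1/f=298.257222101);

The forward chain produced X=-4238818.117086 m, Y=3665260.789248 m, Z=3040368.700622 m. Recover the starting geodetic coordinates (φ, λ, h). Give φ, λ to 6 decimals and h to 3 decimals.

φ=28.644144°, λ=139.150378°, h=2132.227 m

start: X=-4238818.1171, Y=3665260.7892, Z=3040368.7006 m
→ geod (Bowring, a=6378137.000): φ=28.64414400°, λ=139.15037800°, h=2132.2270 m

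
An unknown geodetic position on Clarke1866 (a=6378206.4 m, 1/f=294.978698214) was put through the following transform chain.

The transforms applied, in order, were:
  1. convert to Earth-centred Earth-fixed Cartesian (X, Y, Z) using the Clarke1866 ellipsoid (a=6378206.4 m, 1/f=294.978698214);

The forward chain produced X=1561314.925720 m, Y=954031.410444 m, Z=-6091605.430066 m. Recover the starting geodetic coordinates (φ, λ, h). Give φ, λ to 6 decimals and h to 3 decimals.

φ=-73.388303°, λ=31.426747°, h=2101.892 m

start: X=1561314.9257, Y=954031.4104, Z=-6091605.4301 m
→ geod (Bowring, a=6378206.400): φ=-73.38830300°, λ=31.42674700°, h=2101.8920 m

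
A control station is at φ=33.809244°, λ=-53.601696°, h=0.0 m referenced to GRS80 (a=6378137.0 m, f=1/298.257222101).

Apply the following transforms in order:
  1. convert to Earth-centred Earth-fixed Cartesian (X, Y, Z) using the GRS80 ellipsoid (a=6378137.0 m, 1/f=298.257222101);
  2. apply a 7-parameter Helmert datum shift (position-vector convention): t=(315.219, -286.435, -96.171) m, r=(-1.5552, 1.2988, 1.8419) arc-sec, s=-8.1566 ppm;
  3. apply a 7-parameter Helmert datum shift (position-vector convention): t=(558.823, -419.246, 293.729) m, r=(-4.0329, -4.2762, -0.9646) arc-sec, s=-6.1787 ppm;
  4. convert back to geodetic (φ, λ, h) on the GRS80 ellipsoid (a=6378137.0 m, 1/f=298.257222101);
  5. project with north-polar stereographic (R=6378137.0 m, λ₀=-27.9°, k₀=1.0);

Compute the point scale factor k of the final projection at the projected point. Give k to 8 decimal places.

1.28501883

start: φ=33.809244°, λ=-53.601696°, h=0.000 m
→ ECEF (a=6378137.000, f=1/298.257222101): X=3147996.9675, Y=-4270103.8414, Z=3528885.4747
→ Helmert 7p (PV): X=3148346.8607, Y=-4270300.7292, Z=3528772.8935
→ Helmert 7p (PV): X=3148793.1044, Y=-4270639.3192, Z=3529193.5818
→ geod (Bowring, a=6378137.000): φ=33.80702018°, λ=-53.59820737°, h=922.1129 m
→ into stereo (λ₀=-27.9°): φ=33.80702018°, λ−λ₀=-25.69820737°
scale k = 1.28501883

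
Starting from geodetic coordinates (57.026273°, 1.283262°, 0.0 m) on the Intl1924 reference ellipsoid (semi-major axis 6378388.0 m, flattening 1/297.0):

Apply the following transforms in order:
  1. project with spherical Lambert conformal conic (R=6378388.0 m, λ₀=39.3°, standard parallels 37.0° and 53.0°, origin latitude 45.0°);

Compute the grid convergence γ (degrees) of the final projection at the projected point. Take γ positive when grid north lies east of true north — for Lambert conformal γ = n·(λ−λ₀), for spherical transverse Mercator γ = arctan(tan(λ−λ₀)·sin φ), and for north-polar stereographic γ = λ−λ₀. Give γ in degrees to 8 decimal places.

-26.97036507

start: φ=57.026273°, λ=1.283262°, h=0.000 m
→ into lcc (λ₀=39.3°): φ=57.02627300°, λ−λ₀=-38.01673800°
convergence γ = -26.97036507°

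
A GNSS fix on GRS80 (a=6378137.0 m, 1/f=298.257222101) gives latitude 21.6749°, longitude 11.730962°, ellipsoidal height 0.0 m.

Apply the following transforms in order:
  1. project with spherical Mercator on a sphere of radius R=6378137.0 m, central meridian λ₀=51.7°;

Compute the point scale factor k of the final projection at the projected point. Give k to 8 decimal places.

1.07608518

start: φ=21.674900°, λ=11.730962°, h=0.000 m
→ into merc (λ₀=51.7°): φ=21.67490000°, λ−λ₀=-39.96903800°
scale k = 1.07608518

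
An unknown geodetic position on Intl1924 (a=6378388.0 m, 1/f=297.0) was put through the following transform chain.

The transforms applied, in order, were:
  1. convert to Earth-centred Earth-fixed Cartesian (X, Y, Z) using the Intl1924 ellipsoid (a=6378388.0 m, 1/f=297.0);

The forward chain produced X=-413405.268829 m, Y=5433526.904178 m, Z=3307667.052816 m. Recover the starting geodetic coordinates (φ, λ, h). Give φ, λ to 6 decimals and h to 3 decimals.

φ=31.429270°, λ=94.350918°, h=1957.231 m

start: X=-413405.2688, Y=5433526.9042, Z=3307667.0528 m
→ geod (Bowring, a=6378388.000): φ=31.42927000°, λ=94.35091800°, h=1957.2310 m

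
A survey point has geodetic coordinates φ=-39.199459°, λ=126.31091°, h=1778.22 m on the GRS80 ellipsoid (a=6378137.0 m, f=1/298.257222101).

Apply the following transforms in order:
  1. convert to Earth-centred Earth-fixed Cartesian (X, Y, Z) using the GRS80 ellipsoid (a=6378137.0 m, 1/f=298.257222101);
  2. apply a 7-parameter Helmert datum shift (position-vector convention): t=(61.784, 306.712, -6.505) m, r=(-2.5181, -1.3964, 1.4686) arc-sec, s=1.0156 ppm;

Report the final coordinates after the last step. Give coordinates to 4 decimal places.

start: φ=-39.199459°, λ=126.310910°, h=1778.220 m
→ ECEF (a=6378137.000, f=1/298.257222101): X=-2931663.1021, Y=3989383.3369, Z=-4010625.2728
→ Helmert 7p (PV): X=-2931605.5481, Y=3989624.2650, Z=-4010704.4010

X=-2931605.5481 m, Y=3989624.2650 m, Z=-4010704.4010 m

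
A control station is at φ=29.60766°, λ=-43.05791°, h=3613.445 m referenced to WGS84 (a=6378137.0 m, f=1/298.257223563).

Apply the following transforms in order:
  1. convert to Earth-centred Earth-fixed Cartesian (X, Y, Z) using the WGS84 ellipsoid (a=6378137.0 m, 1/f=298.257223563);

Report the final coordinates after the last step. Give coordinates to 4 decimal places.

X=4057387.8372 m, Y=-3791249.5523 m, Z=3134420.9065 m

start: φ=29.607660°, λ=-43.057910°, h=3613.445 m
→ ECEF (a=6378137.000, f=1/298.257223563): X=4057387.8372, Y=-3791249.5523, Z=3134420.9065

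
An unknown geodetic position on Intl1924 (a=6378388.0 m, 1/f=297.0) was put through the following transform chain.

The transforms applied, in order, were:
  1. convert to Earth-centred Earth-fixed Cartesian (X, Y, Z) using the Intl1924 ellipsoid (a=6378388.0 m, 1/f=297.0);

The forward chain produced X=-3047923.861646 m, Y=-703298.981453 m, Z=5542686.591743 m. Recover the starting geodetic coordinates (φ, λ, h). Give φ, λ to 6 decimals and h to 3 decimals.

start: X=-3047923.8616, Y=-703298.9815, Z=5542686.5917 m
→ geod (Bowring, a=6378388.000): φ=60.72687700°, λ=-167.00659800°, h=2340.3900 m

φ=60.726877°, λ=-167.006598°, h=2340.390 m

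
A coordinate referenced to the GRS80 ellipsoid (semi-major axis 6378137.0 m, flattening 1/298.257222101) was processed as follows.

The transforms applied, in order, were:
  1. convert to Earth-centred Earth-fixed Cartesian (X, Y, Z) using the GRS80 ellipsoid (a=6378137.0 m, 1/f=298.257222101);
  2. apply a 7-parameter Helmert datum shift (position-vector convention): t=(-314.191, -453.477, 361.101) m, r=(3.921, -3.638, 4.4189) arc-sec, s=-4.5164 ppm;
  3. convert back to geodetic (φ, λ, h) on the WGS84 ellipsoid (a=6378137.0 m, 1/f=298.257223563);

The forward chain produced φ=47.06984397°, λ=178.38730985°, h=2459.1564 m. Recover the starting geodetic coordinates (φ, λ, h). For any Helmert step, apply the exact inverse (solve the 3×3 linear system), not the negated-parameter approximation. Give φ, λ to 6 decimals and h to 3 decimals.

φ=47.070594°, λ=178.378807°, h=2018.685 m

start: φ=47.069844°, λ=178.387310°, h=2459.156 m
→ ECEF (a=6378137.000, f=1/298.257223563): X=-4351956.2512, Y=122525.7953, Z=4648857.3684
→ Helmert⁻¹: X=-4351577.0859, Y=123161.4211, Z=4648591.6718
→ geod (Bowring, a=6378137.000): φ=47.07059400°, λ=178.37880700°, h=2018.6850 m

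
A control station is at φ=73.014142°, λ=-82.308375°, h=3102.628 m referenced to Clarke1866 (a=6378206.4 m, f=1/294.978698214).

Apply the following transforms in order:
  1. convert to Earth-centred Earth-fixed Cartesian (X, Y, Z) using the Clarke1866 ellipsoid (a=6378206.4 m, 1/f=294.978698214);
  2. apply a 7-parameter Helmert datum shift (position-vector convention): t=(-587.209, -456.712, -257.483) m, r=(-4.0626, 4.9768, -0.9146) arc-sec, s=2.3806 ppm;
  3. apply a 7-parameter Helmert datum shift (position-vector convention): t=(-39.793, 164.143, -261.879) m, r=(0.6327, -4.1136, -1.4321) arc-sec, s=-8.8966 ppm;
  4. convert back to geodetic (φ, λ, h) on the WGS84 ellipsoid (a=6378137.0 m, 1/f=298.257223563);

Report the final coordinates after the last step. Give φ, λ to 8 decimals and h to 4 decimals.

start: φ=73.014142°, λ=-82.308375°, h=3102.628 m
→ ECEF (a=6378206.400, f=1/294.978698214): X=250283.6458, Y=-1853177.8343, Z=6080490.0617
→ Helmert 7p (PV): X=249835.5271, Y=-1853520.3059, Z=6080277.5154
→ Helmert 7p (PV): X=249659.3828, Y=-1853360.0581, Z=6079960.8396
→ geod (Bowring, a=6378137.000): φ=73.01073084°, λ=-82.32807620°, h=2476.7354 m

φ=73.01073084°, λ=-82.32807620°, h=2476.7354 m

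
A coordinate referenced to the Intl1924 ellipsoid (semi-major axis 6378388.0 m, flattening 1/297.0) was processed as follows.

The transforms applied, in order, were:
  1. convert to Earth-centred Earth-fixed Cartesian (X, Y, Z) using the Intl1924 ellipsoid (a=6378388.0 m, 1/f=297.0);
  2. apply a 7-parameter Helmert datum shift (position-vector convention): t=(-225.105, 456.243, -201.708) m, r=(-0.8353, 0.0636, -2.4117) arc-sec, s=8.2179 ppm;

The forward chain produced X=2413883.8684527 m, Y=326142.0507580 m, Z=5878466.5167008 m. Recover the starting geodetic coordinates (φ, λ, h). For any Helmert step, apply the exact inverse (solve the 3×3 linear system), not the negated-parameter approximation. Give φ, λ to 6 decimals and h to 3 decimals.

φ=67.628389°, λ=7.683466°, h=3292.218 m

start: X=2413883.8685, Y=326142.0508, Z=5878466.5167 m
→ Helmert⁻¹: X=2414083.5141, Y=325687.5510, Z=5878621.9781
→ geod (Bowring, a=6378388.000): φ=67.62838900°, λ=7.68346600°, h=3292.2180 m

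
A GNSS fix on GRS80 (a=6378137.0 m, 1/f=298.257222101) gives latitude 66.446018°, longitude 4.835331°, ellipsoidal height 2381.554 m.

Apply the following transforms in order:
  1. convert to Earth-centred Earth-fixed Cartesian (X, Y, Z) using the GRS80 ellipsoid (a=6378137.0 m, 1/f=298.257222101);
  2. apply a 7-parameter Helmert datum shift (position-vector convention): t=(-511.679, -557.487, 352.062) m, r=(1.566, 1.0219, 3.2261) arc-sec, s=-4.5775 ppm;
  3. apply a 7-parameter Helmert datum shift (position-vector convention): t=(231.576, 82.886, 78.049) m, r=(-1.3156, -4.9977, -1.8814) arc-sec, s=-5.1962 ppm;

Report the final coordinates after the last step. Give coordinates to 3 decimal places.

start: φ=66.446018°, λ=4.835331°, h=2381.554 m
→ ECEF (a=6378137.000, f=1/298.257222101): X=2547836.9405, Y=215530.1101, Z=5826182.9980
→ Helmert 7p (PV): X=2547339.0924, Y=214967.2527, Z=5826497.4043
→ Helmert 7p (PV): X=2547418.2201, Y=215062.9492, Z=5826605.5271

X=2547418.220 m, Y=215062.949 m, Z=5826605.527 m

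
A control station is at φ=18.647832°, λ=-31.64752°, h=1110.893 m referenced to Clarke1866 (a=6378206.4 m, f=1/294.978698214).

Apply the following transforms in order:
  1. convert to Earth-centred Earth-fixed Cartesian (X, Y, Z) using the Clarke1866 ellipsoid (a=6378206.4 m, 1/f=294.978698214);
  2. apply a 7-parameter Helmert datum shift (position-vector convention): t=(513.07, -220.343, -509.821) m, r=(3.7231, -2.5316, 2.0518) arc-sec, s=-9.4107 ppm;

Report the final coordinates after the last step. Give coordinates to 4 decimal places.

X=5147814.5498 m, Y=-3172730.4194 m, Z=2026163.4290 m

start: φ=18.647832°, λ=-31.647520°, h=1110.893 m
→ ECEF (a=6378206.400, f=1/294.978698214): X=5147343.2359, Y=-3172554.5530, Z=2026686.4113
→ Helmert 7p (PV): X=5147814.5498, Y=-3172730.4194, Z=2026163.4290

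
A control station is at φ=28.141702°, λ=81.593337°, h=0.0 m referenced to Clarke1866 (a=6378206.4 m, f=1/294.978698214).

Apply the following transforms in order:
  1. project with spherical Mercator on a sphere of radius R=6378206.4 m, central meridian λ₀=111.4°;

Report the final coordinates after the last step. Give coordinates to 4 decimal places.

start: φ=28.141702°, λ=81.593337°, h=0.000 m
→ merc (R=6378206.4, λ₀=111.4°): E=-3318098.6510, N=3266886.4913

E=-3318098.6510 m, N=3266886.4913 m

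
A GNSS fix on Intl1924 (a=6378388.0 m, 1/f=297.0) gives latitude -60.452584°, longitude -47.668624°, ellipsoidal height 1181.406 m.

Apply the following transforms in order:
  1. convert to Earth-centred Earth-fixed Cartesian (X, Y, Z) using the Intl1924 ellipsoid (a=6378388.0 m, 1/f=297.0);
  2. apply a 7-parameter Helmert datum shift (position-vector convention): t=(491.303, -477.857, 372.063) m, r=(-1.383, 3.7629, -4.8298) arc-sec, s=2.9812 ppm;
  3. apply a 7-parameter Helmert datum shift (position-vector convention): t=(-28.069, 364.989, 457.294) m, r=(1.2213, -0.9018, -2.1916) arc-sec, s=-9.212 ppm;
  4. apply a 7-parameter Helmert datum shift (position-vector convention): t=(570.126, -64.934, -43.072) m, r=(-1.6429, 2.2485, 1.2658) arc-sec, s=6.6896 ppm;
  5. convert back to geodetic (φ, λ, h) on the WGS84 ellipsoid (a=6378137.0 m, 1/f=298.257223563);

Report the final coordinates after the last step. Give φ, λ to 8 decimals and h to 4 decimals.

φ=-60.44252428°, λ=-47.66095251°, h=1090.4965 m

start: φ=-60.452584°, λ=-47.668624°, h=1181.406 m
→ ECEF (a=6378388.000, f=1/297.0): X=2124010.2232, Y=-2331690.3588, Z=-5526664.2589
→ Helmert 7p (PV): X=2124352.4368, Y=-2332261.9582, Z=-5526331.7865
→ Helmert 7p (PV): X=2124304.1790, Y=-2331865.3346, Z=-5525828.1056
→ Helmert 7p (PV): X=2124842.5883, Y=-2331976.8449, Z=-5525912.7270
→ geod (Bowring, a=6378137.000): φ=-60.44252428°, λ=-47.66095251°, h=1090.4965 m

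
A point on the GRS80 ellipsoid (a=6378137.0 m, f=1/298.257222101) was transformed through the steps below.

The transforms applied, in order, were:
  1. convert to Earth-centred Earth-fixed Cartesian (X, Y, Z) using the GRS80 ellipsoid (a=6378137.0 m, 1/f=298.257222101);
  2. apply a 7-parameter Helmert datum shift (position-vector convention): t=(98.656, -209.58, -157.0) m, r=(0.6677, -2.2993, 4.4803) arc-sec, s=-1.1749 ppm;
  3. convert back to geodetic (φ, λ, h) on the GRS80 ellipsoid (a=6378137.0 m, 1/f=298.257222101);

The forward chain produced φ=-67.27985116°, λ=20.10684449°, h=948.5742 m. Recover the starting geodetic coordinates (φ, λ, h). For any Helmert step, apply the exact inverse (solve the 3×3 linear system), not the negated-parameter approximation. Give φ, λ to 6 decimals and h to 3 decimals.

start: φ=-67.279851°, λ=20.106844°, h=948.574 m
→ ECEF (a=6378137.000, f=1/298.257222101): X=2320252.7208, Y=849406.2269, Z=-5861412.8430
→ Helmert⁻¹: X=2320109.9061, Y=849547.4362, Z=-5861291.3425
→ geod (Bowring, a=6378137.000): φ=-67.28013800°, λ=20.11105800°, h=803.4560 m

φ=-67.280138°, λ=20.111058°, h=803.456 m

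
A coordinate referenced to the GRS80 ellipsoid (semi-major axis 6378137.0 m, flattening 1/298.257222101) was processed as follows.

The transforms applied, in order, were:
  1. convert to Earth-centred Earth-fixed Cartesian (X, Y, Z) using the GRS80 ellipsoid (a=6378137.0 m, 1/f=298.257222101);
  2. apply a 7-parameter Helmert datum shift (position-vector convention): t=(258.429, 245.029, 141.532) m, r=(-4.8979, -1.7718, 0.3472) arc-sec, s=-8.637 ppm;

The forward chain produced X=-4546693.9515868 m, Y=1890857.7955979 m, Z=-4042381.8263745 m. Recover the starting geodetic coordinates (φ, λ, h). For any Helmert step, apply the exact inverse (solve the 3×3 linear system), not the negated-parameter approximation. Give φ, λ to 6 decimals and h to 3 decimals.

φ=-39.571288°, λ=157.421594°, h=1674.433 m

start: X=-4546693.9516, Y=1890857.7956, Z=-4042381.8264 m
→ Helmert⁻¹: X=-4547023.1949, Y=1890732.7412, Z=-4042474.3186
→ geod (Bowring, a=6378137.000): φ=-39.57128800°, λ=157.42159400°, h=1674.4330 m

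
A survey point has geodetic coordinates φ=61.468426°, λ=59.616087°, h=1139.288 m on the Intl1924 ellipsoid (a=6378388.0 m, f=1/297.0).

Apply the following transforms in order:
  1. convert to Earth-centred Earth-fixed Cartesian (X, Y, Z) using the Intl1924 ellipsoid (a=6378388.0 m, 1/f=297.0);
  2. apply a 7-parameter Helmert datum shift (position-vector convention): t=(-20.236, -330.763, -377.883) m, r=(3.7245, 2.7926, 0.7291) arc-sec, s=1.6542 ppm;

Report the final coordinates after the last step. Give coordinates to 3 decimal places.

X=1545278.050 m, Y=2635053.247 m, Z=5581242.706 m

start: φ=61.468426°, λ=59.616087°, h=1139.288 m
→ ECEF (a=6378388.000, f=1/297.0): X=1545229.4767, Y=2635474.9745, Z=5581584.6886
→ Helmert 7p (PV): X=1545278.0497, Y=2635053.2469, Z=5581242.7064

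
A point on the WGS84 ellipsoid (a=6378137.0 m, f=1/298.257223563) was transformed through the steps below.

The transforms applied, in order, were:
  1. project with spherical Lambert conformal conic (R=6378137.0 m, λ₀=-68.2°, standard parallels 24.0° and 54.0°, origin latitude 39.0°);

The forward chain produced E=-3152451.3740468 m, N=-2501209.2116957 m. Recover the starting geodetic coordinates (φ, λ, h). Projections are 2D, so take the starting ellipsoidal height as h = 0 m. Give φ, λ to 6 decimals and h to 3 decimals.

start: E=-3152451.3740, N=-2501209.2117 m
→ lcc⁻¹: φ=12.23197900°, λ=-95.62846700°

φ=12.231979°, λ=-95.628467°, h=0.000 m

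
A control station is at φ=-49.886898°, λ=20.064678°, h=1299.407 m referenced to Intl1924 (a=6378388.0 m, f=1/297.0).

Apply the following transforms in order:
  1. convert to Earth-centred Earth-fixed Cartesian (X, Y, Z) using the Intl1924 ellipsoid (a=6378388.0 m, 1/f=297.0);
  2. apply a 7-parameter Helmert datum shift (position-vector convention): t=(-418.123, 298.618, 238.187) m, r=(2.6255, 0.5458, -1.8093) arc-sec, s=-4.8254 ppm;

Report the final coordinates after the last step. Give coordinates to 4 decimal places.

X=3868119.1079 m, Y=1413306.5826 m, Z=-4855510.6802 m

start: φ=-49.886898°, λ=20.064678°, h=1299.407 m
→ ECEF (a=6378388.000, f=1/297.0): X=3868556.3528, Y=1412986.9087, Z=-4855780.0472
→ Helmert 7p (PV): X=3868119.1079, Y=1413306.5826, Z=-4855510.6802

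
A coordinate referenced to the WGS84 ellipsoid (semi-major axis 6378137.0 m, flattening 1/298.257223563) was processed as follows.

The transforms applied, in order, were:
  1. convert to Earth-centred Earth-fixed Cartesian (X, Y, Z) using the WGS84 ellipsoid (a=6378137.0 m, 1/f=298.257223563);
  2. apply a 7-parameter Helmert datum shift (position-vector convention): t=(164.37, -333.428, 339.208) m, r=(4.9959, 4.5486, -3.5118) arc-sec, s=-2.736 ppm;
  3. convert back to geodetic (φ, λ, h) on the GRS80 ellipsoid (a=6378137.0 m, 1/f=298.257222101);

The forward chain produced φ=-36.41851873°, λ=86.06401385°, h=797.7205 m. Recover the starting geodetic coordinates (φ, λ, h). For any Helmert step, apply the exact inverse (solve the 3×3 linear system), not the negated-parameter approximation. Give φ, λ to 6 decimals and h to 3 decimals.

start: φ=-36.418519°, λ=86.064014°, h=797.721 m
→ ECEF (a=6378137.000, f=1/298.257222101): X=352764.9271, Y=5127085.4316, Z=-3766136.0221
→ Helmert⁻¹: X=352597.2872, Y=5127347.6613, Z=-3766601.9481
→ geod (Bowring, a=6378137.000): φ=-36.42055900°, λ=86.06607900°, h=1275.5970 m

φ=-36.420559°, λ=86.066079°, h=1275.597 m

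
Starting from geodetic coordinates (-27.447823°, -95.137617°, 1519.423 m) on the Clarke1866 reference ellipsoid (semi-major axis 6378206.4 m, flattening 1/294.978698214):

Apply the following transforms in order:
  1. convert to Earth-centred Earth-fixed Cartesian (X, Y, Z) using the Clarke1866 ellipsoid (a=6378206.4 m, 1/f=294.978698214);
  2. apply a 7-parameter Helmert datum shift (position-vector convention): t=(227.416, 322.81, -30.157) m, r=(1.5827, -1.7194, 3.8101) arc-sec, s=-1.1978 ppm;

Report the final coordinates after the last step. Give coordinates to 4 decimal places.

start: φ=-27.447823°, λ=-95.137617°, h=1519.423 m
→ ECEF (a=6378206.400, f=1/294.978698214): X=-507348.0276, Y=-5642878.8500, Z=-2922877.2887
→ Helmert 7p (PV): X=-506991.4047, Y=-5642536.2250, Z=-2922951.4724

X=-506991.4047 m, Y=-5642536.2250 m, Z=-2922951.4724 m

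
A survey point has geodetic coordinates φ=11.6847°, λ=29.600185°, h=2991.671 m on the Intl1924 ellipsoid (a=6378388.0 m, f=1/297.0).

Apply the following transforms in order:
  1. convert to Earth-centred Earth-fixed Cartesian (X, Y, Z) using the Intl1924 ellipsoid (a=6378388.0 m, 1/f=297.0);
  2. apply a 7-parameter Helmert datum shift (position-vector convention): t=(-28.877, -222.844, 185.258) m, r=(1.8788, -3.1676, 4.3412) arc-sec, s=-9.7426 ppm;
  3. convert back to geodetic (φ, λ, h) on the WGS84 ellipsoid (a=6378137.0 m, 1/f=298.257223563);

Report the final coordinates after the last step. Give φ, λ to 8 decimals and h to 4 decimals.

φ=11.68729007°, λ=29.59974141°, h=3082.0712 m

start: φ=11.684700°, λ=29.600185°, h=2991.671 m
→ ECEF (a=6378388.000, f=1/297.0): X=5434332.6659, Y=3087153.8291, Z=1283886.7032
→ Helmert 7p (PV): X=5434166.1541, Y=3087003.5876, Z=1284171.0264
→ geod (Bowring, a=6378137.000): φ=11.68729007°, λ=29.59974141°, h=3082.0712 m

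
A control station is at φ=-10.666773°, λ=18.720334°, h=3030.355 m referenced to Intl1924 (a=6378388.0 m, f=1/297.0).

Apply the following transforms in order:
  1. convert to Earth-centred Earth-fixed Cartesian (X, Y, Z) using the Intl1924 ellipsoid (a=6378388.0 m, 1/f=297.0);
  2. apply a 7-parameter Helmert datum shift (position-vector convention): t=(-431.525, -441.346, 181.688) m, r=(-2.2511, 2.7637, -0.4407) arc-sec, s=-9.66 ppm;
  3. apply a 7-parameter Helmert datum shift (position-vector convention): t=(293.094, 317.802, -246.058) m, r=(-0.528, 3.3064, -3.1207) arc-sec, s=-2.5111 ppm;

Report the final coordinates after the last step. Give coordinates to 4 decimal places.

start: φ=-10.666773°, λ=18.720334°, h=3030.355 m
→ ECEF (a=6378388.000, f=1/297.0): X=5940067.0007, Y=2012951.6618, Z=-1173377.9385
→ Helmert 7p (PV): X=5939566.6738, Y=2012465.3738, Z=-1173286.4730
→ Helmert 7p (PV): X=5939856.4930, Y=2012685.2559, Z=-1173629.9466

X=5939856.4930 m, Y=2012685.2559 m, Z=-1173629.9466 m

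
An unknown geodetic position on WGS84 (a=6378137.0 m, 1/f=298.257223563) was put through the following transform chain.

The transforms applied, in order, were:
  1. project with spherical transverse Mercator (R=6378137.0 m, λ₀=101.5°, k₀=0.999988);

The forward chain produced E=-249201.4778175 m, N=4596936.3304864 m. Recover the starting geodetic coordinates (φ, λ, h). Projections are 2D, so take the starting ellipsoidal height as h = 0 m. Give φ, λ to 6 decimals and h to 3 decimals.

φ=41.257098°, λ=98.522299°, h=0.000 m

start: E=-249201.4778, N=4596936.3305 m
→ tm⁻¹: φ=41.25709800°, λ=98.52229900°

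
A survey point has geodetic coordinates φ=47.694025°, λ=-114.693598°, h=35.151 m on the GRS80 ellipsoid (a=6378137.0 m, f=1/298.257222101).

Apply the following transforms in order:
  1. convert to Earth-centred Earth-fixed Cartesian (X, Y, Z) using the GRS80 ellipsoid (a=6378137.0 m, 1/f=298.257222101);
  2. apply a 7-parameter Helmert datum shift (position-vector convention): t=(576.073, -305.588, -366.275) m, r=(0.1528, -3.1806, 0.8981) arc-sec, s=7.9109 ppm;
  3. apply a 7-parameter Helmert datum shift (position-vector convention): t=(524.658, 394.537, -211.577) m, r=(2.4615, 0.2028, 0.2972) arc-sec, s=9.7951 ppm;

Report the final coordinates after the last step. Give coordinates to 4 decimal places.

X=-1795770.3066 m, Y=-3907710.7714 m, Z=4693500.5233 m

start: φ=47.694025°, λ=-114.693598°, h=35.151 m
→ ECEF (a=6378137.000, f=1/298.257222101): X=-1796794.1059, Y=-3907660.6250, Z=4694070.7384
→ Helmert 7p (PV): X=-1796287.6157, Y=-3908008.4270, Z=4693710.9962
→ Helmert 7p (PV): X=-1795770.3066, Y=-3907710.7714, Z=4693500.5233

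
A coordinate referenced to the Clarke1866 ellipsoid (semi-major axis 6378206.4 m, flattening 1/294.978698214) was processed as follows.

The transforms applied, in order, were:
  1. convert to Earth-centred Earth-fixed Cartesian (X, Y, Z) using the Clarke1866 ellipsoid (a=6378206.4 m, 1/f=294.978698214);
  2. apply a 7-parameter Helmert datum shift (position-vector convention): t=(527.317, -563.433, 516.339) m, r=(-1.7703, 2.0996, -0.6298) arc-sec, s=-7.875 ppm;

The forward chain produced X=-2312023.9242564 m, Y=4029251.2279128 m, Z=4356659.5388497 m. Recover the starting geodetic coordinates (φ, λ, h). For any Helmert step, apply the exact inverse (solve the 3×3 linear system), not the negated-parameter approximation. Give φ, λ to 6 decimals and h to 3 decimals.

φ=43.348790°, λ=119.850688°, h=917.609 m

start: X=-2312023.9243, Y=4029251.2279, Z=4356659.5388 m
→ Helmert⁻¹: X=-2312626.0995, Y=4029801.9470, Z=4356188.5506
→ geod (Bowring, a=6378206.400): φ=43.34879000°, λ=119.85068800°, h=917.6090 m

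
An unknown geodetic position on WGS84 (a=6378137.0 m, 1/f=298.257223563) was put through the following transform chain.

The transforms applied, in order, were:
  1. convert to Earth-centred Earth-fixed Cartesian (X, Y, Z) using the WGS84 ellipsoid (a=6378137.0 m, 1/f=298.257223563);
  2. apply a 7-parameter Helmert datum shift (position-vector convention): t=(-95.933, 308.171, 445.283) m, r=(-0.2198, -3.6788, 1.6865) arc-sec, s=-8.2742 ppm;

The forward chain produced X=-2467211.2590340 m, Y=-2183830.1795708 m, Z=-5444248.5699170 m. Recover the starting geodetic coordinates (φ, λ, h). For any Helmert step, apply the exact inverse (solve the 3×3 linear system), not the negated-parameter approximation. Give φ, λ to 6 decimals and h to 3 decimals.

start: X=-2467211.2590, Y=-2183830.1796, Z=-5444248.5699 m
→ Helmert⁻¹: X=-2467250.7058, Y=-2184130.4476, Z=-5444697.2270
→ geod (Bowring, a=6378137.000): φ=-58.98799200°, λ=-138.48318200°, h=1691.9180 m

φ=-58.987992°, λ=-138.483182°, h=1691.918 m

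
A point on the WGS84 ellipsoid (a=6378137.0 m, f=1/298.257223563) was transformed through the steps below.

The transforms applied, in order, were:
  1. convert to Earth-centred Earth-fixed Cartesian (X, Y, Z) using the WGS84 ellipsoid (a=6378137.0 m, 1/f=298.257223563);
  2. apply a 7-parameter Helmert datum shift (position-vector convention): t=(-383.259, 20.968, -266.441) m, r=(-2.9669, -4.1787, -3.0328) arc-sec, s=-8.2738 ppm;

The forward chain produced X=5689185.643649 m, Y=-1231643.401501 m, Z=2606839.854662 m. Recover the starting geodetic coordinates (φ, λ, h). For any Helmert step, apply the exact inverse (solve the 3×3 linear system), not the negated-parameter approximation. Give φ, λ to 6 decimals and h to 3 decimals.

start: X=5689185.6436, Y=-1231643.4015, Z=2606839.8547 m
→ Helmert⁻¹: X=5689686.9014, Y=-1231628.4011, Z=2606994.8840
→ geod (Bowring, a=6378137.000): φ=24.26779500°, λ=-12.21418500°, h=3997.7110 m

φ=24.267795°, λ=-12.214185°, h=3997.711 m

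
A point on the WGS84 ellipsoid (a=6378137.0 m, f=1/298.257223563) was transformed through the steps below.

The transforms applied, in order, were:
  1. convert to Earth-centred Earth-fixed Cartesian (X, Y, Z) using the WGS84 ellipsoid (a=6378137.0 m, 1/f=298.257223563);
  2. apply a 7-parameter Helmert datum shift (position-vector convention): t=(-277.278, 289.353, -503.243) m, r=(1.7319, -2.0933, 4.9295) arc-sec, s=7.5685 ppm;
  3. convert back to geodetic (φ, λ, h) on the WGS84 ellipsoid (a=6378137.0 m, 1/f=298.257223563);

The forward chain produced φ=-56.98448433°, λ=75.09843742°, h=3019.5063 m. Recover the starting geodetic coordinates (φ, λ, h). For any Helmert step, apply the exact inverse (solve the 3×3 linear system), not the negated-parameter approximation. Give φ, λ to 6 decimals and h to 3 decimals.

start: φ=-56.984484°, λ=75.098437°, h=3019.506 m
→ ECEF (a=6378137.000, f=1/298.257223563): X=896221.2071, Y=3367877.2748, Z=-5327490.7903
→ Helmert⁻¹: X=896518.1179, Y=3367496.2807, Z=-5326984.6039
→ geod (Bowring, a=6378137.000): φ=-56.98420500°, λ=75.09210900°, h=2436.0620 m

φ=-56.984205°, λ=75.092109°, h=2436.062 m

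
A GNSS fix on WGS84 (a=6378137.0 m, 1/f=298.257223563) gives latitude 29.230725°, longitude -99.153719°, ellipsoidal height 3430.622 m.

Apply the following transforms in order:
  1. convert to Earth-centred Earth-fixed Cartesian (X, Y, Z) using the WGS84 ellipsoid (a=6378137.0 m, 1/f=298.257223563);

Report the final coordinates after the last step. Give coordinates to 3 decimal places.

X=-886635.724 m, Y=-5502412.303 m, Z=3097918.114 m

start: φ=29.230725°, λ=-99.153719°, h=3430.622 m
→ ECEF (a=6378137.000, f=1/298.257223563): X=-886635.7243, Y=-5502412.3035, Z=3097918.1136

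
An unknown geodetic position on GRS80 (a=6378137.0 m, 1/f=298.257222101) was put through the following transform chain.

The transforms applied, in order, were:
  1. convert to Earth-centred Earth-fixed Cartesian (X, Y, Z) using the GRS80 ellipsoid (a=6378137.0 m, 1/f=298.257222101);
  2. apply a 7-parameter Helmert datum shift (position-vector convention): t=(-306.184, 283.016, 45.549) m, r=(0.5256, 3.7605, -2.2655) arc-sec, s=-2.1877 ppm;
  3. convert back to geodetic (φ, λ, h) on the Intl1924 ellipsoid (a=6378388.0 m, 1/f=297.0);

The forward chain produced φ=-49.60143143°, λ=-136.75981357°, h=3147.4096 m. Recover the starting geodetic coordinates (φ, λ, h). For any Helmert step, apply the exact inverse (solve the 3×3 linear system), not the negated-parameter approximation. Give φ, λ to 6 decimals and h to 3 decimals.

start: φ=-49.601431°, λ=-136.759814°, h=3147.410 m
→ ECEF (a=6378388.000, f=1/297.0): X=-3018827.2242, Y=-2838854.6167, Z=-4836665.1058
→ Helmert⁻¹: X=-3018408.2786, Y=-2839189.3214, Z=-4836769.0312
→ geod (Bowring, a=6378137.000): φ=-49.60174500°, λ=-136.75247400°, h=3375.4670 m

φ=-49.601745°, λ=-136.752474°, h=3375.467 m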